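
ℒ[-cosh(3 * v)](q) -q/(q^2 - 9)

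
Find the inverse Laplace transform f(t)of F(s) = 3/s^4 t^3/2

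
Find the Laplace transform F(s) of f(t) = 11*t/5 11/(5*s^2) 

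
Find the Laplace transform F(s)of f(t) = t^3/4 3/(2 * s^4)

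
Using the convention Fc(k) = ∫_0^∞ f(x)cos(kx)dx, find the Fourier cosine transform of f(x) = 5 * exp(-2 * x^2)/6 5 * sqrt(2) * sqrt(pi) * exp(-k^2/8)/24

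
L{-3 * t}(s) -3/s^2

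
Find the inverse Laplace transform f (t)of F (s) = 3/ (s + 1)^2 3*t*exp (-t)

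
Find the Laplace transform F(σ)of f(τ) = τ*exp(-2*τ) (σ + 2)^(-2)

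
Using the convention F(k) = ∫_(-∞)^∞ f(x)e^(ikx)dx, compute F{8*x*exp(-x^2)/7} 4*I*sqrt(pi)*k*exp(-k^2/4)/7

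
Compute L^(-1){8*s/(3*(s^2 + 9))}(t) 8*cos(3*t)/3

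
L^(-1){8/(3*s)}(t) 8/3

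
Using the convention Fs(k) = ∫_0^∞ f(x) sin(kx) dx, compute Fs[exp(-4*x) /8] k/(8*(k^2 + 16) ) 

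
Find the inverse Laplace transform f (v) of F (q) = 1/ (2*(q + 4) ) exp (-4*v) /2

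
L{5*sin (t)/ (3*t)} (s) 5*atan (1/s)/3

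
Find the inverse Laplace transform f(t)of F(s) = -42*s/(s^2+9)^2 -7*t*sin(3*t)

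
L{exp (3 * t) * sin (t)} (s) 1/ ( (s - 3)^2+1)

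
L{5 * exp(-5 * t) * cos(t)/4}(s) 5 * (s + 5)/(4 * ((s + 5)^2 + 1))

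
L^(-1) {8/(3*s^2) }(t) 8*t/3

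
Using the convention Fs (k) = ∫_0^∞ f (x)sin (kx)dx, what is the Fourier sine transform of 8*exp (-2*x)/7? 8*k/ (7*(k^2 + 4))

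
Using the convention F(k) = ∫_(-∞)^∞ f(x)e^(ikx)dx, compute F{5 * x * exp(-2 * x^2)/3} 5 * sqrt(2) * I * sqrt(pi) * k * exp(-k^2/8)/24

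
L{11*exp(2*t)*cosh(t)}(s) 11*(s - 2)/((s - 2)^2-1)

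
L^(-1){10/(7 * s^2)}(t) 10 * t/7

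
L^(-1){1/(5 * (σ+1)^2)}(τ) τ * exp(-τ)/5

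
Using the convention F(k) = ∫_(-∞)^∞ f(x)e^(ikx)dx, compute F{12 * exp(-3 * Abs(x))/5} 72/(5 * (k^2 + 9))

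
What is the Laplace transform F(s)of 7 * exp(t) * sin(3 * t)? 21/((s - 1)^2 + 9)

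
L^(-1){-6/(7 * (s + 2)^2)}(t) -6 * t * exp(-2 * t)/7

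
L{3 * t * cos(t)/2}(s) 3 * (s^2-1)/(2 * (s^2+1)^2)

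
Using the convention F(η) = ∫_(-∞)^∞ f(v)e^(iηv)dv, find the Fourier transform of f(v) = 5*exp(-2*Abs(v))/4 5/(η^2 + 4)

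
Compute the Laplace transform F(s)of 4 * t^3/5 24/(5 * s^4)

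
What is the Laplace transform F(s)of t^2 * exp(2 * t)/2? (s - 2)^(-3)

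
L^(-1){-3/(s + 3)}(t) -3 * exp(-3 * t)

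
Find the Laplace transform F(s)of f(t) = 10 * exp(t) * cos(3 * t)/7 10 * (s - 1)/(7 * ((s - 1)^2 + 9))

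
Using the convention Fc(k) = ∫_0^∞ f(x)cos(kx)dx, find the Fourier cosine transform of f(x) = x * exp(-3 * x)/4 (9 - k^2)/(4 * (k^2 + 9)^2)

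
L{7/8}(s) 7/(8 * s)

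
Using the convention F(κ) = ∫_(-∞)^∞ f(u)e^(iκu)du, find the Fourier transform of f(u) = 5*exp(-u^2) 5*sqrt(pi)*exp(-κ^2/4)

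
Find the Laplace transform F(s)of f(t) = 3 3/s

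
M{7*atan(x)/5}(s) -7*pi*sec(pi*s/2)/(10*s)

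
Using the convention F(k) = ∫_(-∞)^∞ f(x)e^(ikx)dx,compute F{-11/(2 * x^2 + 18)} -11 * pi * exp(-3 * Abs(k))/6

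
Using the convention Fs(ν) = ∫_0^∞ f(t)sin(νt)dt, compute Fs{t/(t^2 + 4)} pi*exp(-2*ν)/2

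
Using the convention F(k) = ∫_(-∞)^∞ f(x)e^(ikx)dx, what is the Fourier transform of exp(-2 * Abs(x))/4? 1/(k^2 + 4)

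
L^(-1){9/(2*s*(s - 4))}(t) 9*exp(2*t)*sinh(2*t)/4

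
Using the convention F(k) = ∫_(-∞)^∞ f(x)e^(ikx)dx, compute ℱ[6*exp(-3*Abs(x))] 36/(k^2+9)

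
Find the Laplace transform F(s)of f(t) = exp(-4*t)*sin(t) 1/((s+4)^2+1)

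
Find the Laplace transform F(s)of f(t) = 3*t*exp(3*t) 3/(s - 3)^2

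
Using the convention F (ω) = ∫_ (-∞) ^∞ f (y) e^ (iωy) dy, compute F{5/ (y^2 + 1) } 5 * pi * exp (-Abs (ω) ) 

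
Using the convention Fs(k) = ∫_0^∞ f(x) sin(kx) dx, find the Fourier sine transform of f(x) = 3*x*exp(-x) 6*k/(k^2 + 1) ^2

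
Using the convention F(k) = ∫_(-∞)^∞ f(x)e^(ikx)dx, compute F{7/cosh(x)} 7*pi/cosh(pi*k/2)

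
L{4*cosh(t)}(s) 4*s/(s^2 - 1)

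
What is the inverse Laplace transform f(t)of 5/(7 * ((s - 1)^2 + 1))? 5 * exp(t) * sin(t)/7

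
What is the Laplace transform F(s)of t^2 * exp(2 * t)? 2/(s - 2)^3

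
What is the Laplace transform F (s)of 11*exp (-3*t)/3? 11/ (3*(s + 3))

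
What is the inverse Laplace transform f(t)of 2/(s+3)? 2 * exp(-3 * t)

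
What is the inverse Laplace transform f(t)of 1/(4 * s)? 1/4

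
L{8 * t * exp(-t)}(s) 8/(s + 1)^2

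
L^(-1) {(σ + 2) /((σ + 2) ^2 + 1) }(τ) exp(-2*τ)*cos(τ) 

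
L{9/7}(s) 9/(7 * s)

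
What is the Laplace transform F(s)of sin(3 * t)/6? 1/(2 * (s^2+9))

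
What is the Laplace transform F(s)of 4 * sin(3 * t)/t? 4 * atan(3/s)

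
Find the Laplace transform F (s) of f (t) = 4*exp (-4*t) 4/ (s+4) 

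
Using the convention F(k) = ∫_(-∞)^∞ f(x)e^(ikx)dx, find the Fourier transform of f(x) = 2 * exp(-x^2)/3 2 * sqrt(pi) * exp(-k^2/4)/3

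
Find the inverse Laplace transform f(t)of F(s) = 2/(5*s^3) t^2/5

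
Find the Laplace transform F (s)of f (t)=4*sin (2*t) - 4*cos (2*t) 8/ (s^2 + 4) - 4*s/ (s^2 + 4)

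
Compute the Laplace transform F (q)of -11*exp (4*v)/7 -11/ (7*q - 28)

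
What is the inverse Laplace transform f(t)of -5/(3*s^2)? -5*t/3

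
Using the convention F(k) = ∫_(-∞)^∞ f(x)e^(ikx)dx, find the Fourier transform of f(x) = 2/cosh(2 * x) pi/cosh(pi * k/4)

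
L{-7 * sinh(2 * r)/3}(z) -14/(3 * z^2-12)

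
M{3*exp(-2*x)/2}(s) 3*gamma(s)/(2*2^s)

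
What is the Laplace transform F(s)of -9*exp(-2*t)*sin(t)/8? -9/(8*(s + 2)^2 + 8)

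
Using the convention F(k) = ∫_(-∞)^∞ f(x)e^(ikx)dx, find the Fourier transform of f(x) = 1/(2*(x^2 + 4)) pi*exp(-2*Abs(k))/4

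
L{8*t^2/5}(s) 16/(5*s^3)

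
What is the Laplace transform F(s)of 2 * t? 2/s^2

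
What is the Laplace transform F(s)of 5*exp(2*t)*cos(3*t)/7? 5*(s - 2)/(7*((s - 2)^2 + 9))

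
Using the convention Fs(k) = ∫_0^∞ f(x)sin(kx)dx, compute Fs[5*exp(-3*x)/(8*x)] 5*atan(k/3)/8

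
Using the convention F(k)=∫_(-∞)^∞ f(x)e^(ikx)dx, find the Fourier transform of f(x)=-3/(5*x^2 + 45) -pi*exp(-3*Abs(k))/5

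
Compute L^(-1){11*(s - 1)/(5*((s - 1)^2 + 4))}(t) 11*exp(t)*cos(2*t)/5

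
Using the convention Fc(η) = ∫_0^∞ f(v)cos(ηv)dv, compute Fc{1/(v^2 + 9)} pi*exp(-3*η)/6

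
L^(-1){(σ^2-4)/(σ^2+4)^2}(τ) τ*cos(2*τ)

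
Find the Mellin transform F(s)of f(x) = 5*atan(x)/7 -5*pi*sec(pi*s/2)/(14*s)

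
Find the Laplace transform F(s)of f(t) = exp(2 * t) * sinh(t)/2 1/(2 * ((s - 2)^2 - 1))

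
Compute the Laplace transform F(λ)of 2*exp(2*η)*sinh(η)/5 2/(5*((λ - 2)^2 - 1))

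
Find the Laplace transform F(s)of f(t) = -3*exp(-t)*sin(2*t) -6/((s + 1)^2 + 4)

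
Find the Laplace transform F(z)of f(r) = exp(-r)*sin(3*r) 3/((z+1)^2+9)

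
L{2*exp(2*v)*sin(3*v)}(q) 6/((q - 2)^2 + 9)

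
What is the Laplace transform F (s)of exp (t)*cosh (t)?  (s - 1)/ (s*(s - 2))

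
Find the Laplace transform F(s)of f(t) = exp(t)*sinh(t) 1/(s*(s - 2))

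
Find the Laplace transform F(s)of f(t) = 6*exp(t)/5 6/(5*(s - 1))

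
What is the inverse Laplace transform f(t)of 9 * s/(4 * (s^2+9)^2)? 3 * t * sin(3 * t)/8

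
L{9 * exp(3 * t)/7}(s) 9/(7 * (s - 3))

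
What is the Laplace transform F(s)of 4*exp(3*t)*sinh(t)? 4/((s - 3)^2 - 1)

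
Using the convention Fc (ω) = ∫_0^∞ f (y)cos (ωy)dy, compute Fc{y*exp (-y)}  (1 - ω^2)/ (ω^2+1)^2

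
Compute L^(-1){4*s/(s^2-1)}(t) 4*cosh(t)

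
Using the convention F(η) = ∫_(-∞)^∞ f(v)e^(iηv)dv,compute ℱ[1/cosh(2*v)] pi/(2*cosh(pi*η/4))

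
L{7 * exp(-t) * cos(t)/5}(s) 7 * (s+1)/(5 * ((s+1)^2+1))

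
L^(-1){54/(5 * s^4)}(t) 9 * t^3/5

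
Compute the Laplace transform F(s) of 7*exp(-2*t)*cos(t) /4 7*(s + 2) /(4*((s + 2) ^2 + 1) ) 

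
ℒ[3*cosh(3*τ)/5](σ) 3*σ/(5*(σ^2 - 9))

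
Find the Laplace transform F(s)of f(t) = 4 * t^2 8/s^3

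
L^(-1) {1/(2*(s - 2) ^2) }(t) t*exp(2*t) /2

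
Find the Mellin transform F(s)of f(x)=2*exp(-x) 2*gamma(s)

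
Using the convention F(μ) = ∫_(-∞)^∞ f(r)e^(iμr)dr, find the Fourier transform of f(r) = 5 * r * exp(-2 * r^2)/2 5 * sqrt(2) * I * sqrt(pi) * μ * exp(-μ^2/8)/16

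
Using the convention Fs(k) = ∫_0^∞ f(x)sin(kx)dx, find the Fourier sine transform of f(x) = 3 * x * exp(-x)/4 3 * k/(2 * (k^2 + 1)^2)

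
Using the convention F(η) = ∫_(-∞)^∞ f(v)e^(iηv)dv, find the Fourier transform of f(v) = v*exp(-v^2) I*sqrt(pi)*η*exp(-η^2/4)/2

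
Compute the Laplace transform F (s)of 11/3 11/ (3*s)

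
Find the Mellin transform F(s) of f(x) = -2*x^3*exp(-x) -2*gamma(s + 3) 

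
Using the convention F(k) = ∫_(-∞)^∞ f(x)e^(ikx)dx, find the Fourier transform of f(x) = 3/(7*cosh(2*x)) 3*pi/(14*cosh(pi*k/4))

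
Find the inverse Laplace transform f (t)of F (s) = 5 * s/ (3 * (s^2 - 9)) 5 * cosh (3 * t)/3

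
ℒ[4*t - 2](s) 4/s^2 - 2/s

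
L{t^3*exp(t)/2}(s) 3/(s - 1)^4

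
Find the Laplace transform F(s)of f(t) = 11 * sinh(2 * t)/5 22/(5 * (s^2 - 4))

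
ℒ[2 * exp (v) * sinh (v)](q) 2/ (q * (q - 2))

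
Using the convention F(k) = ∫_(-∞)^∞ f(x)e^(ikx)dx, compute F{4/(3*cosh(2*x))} 2*pi/(3*cosh(pi*k/4))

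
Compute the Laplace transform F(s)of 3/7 3/(7*s)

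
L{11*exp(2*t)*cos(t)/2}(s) 11*(s - 2)/(2*((s - 2)^2 + 1))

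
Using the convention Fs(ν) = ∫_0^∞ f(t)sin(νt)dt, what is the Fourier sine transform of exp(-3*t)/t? atan(ν/3)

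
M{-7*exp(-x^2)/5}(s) -7*gamma(s/2)/10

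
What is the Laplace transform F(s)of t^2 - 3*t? 2/s^3 - 3/s^2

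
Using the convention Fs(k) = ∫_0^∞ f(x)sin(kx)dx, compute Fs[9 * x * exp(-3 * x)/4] 27 * k/(2 * (k^2 + 9)^2)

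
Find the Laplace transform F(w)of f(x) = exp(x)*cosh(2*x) (w - 1)/((w - 1)^2-4)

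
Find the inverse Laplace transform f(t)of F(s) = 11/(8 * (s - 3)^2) 11 * t * exp(3 * t)/8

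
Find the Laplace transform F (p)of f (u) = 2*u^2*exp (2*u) 4/ (p - 2)^3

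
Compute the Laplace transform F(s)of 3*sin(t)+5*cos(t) 3/(s^2+1)+5*s/(s^2+1)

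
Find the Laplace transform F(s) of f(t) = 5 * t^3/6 5/s^4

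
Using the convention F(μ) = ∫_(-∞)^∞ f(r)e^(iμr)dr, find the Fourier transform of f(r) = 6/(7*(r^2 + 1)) 6*pi*exp(-Abs(μ))/7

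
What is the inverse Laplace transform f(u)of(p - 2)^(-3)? u^2 * exp(2 * u)/2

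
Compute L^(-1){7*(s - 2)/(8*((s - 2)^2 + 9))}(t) 7*exp(2*t)*cos(3*t)/8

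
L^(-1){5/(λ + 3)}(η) 5*exp(-3*η)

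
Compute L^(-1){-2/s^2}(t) -2*t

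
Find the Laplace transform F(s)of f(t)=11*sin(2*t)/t 11*atan(2/s)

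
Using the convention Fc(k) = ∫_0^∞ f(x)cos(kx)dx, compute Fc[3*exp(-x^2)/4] 3*sqrt(pi)*exp(-k^2/4)/8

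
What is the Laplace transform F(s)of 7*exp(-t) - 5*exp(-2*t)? 7/(s + 1) - 5/(s + 2)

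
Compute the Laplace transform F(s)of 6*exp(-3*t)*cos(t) 6*(s + 3)/((s + 3)^2 + 1)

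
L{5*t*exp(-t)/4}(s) 5/(4*(s + 1)^2)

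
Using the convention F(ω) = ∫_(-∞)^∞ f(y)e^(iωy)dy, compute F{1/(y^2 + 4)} pi * exp(-2 * Abs(ω))/2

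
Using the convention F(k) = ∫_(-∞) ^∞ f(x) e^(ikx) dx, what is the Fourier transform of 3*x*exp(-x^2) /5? 3*I*sqrt(pi)*k*exp(-k^2/4) /10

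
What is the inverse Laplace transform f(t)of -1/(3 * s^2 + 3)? -sin(t)/3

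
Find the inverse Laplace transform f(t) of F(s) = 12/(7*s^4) 2*t^3/7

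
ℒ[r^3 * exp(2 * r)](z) 6/(z - 2) ^4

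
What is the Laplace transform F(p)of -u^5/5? -24/p^6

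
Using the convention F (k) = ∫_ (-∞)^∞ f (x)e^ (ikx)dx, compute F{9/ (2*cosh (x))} 9*pi/ (2*cosh (pi*k/2))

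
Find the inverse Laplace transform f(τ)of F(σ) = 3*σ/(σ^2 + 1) 3*cos(τ)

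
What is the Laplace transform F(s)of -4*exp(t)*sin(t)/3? -4/(3*(s - 1)^2 + 3)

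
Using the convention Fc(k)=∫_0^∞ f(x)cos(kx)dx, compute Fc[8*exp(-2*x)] 16/(k^2 + 4)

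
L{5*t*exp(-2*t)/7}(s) 5/(7*(s+2)^2)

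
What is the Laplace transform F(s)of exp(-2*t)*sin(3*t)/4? 3/(4*((s+2)^2+9))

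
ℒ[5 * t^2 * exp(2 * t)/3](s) 10/(3 * (s - 2)^3)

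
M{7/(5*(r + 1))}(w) 7*pi*csc(pi*w)/5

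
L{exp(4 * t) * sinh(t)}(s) 1/((s - 4)^2 - 1)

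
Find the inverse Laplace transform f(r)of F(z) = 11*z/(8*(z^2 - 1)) 11*cosh(r)/8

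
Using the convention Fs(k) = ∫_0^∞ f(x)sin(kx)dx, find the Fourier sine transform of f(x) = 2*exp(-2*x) 2*k/(k^2+4)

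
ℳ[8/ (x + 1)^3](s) 4*pi*(s - 2)*(s - 1)/sin (pi*s)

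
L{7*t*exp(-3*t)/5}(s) 7/(5*(s+3)^2)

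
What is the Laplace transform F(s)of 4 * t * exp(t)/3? 4/(3 * (s - 1)^2)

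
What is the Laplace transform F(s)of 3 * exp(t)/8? 3/(8 * (s - 1))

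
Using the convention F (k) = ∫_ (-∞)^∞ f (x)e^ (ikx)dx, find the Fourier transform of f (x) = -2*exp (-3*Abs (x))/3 -4/ (k^2+9)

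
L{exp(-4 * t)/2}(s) 1/(2 * (s + 4))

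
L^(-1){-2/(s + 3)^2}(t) -2*t*exp(-3*t)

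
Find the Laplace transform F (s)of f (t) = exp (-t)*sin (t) 1/ ( (s + 1)^2 + 1)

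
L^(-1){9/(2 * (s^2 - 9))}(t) 3 * sinh(3 * t)/2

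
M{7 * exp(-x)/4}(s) 7 * gamma(s)/4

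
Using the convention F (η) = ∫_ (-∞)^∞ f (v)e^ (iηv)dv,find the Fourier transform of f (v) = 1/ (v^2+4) pi * exp (-2 * Abs (η))/2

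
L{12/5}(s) 12/(5*s)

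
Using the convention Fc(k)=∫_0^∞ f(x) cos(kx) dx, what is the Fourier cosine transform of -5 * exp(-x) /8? -5/(8 * k^2 + 8) 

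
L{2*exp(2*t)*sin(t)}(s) 2/((s - 2)^2 + 1)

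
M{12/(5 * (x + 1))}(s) 12 * pi * csc(pi * s)/5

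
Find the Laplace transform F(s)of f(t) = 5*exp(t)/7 5/(7*(s - 1))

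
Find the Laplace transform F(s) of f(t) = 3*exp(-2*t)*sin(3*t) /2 9/(2*((s + 2) ^2 + 9) ) 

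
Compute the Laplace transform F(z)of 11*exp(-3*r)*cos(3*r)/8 11*(z + 3)/(8*((z + 3)^2 + 9))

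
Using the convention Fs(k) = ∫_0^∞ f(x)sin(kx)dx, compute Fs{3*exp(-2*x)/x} 3*atan(k/2)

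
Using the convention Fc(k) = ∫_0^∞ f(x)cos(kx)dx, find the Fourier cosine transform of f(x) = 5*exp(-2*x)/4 5/(2*(k^2 + 4))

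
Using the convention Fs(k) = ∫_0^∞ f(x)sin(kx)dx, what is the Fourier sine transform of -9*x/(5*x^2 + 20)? -9*pi*exp(-2*k)/10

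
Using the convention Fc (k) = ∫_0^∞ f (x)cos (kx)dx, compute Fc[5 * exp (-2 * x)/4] 5/ (2 * (k^2 + 4))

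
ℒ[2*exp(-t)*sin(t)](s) 2/((s + 1)^2 + 1)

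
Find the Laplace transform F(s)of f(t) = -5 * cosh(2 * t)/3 -5 * s/(3 * s^2 - 12)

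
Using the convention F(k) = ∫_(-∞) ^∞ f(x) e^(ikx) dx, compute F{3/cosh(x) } 3*pi/cosh(pi*k/2) 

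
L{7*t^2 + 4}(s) 14/s^3 + 4/s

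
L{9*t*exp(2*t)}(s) 9/(s - 2)^2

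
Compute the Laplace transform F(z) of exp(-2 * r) 1/(z+2) 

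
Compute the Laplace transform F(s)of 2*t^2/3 4/(3*s^3)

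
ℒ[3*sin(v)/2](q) 3/(2*(q^2+1))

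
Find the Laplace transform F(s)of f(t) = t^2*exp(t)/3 2/(3*(s - 1)^3)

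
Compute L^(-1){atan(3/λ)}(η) sin(3*η)/η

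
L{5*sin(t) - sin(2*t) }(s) 5/(s^2 + 1) - 2/(s^2 + 4) 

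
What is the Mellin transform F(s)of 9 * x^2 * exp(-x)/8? 9 * gamma(s + 2)/8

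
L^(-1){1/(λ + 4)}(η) exp(-4*η)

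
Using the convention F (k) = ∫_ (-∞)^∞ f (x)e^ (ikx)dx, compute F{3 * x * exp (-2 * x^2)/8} 3 * sqrt (2) * I * sqrt (pi) * k * exp (-k^2/8)/64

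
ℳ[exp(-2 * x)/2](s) gamma(s)/(2 * 2^s)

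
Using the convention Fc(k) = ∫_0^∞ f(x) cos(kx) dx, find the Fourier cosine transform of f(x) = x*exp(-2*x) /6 (4 - k^2) /(6*(k^2 + 4) ^2) 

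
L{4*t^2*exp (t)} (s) 8/ (s - 1)^3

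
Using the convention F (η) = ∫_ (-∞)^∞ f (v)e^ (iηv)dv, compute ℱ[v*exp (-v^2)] I*sqrt (pi)*η*exp (-η^2/4)/2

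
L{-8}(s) -8/s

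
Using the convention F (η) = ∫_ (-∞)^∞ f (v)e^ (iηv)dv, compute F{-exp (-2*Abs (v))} -4/ (η^2 + 4)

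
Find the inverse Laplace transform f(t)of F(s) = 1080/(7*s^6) 9*t^5/7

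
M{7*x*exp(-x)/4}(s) 7*gamma(s + 1)/4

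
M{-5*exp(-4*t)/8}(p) -5*gamma(p)/(8*2^(2*p))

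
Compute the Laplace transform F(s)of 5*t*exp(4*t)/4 5/(4*(s - 4)^2)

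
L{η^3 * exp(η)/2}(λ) 3/(λ - 1)^4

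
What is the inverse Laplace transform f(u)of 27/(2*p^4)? 9*u^3/4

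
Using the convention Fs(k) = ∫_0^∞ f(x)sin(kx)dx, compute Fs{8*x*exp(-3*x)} 48*k/(k^2 + 9)^2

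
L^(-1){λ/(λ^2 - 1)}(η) cosh(η)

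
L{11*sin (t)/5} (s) 11/ (5*(s^2 + 1))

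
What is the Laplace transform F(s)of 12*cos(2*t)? 12*s/(s^2 + 4)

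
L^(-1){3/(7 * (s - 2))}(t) 3 * exp(2 * t)/7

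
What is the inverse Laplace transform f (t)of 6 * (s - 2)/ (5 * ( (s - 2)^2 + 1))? 6 * exp (2 * t) * cos (t)/5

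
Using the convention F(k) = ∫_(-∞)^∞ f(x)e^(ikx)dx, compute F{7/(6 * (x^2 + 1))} 7 * pi * exp(-Abs(k))/6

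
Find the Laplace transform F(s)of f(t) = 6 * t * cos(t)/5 6 * (s^2 - 1)/(5 * (s^2 + 1)^2)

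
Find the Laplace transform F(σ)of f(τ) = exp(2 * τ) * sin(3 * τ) 3/((σ - 2)^2+9)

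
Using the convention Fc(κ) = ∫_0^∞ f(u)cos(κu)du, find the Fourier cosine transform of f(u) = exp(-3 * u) 3/(κ^2+9)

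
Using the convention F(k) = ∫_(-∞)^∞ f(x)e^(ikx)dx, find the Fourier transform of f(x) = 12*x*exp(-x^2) 6*I*sqrt(pi)*k*exp(-k^2/4)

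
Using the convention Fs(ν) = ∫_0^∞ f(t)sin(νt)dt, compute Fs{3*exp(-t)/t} 3*atan(ν)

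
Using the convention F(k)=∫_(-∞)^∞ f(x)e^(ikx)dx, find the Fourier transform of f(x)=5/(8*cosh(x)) 5*pi/(8*cosh(pi*k/2))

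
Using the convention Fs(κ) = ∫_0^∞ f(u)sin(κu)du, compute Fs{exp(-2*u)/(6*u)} atan(κ/2)/6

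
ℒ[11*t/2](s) 11/(2*s^2) 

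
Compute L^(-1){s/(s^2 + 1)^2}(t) t * sin(t)/2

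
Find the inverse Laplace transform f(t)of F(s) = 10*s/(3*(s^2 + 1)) 10*cos(t)/3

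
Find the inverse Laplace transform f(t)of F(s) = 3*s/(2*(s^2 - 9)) 3*cosh(3*t)/2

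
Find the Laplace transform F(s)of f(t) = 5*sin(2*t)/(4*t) 5*atan(2/s)/4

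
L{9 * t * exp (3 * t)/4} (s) 9/ (4 * (s - 3)^2)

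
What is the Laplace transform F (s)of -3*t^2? -6/s^3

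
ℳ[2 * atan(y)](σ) -pi * sec(pi * σ/2)/σ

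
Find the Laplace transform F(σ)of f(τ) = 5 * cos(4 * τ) 5 * σ/(σ^2+16)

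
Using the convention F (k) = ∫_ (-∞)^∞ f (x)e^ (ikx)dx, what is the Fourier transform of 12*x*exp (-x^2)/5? 6*I*sqrt (pi)*k*exp (-k^2/4)/5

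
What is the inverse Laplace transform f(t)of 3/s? 3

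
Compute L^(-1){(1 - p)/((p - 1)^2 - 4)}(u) -exp(u)*cosh(2*u)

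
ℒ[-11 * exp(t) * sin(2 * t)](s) -22/((s - 1)^2+4)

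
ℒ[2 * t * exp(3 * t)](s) 2/(s - 3)^2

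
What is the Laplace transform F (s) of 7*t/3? 7/ (3*s^2) 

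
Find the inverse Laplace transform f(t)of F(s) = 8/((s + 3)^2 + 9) 8 * exp(-3 * t) * sin(3 * t)/3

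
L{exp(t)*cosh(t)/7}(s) (s - 1)/(7*s*(s - 2))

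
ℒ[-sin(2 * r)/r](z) -atan(2/z)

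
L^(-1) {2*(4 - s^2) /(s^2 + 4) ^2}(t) -2*t*cos(2*t) 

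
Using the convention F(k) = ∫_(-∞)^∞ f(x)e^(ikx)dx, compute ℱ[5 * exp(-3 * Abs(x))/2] 15/(k^2 + 9)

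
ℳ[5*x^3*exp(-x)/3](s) 5*gamma(s+3)/3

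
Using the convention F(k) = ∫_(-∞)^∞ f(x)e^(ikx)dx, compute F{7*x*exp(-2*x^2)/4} 7*sqrt(2)*I*sqrt(pi)*k*exp(-k^2/8)/32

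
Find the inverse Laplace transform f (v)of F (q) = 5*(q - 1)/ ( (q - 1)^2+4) 5*exp (v)*cos (2*v)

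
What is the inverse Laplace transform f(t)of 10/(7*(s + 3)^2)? 10*t*exp(-3*t)/7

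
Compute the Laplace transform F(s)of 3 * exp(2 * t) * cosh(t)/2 3 * (s - 2)/(2 * ((s - 2)^2 - 1))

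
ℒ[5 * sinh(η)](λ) 5/(λ^2 - 1)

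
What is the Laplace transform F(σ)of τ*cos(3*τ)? (σ^2 - 9)/(σ^2 + 9)^2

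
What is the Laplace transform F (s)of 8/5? 8/ (5*s)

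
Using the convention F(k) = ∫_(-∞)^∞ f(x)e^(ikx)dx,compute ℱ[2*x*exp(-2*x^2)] sqrt(2)*I*sqrt(pi)*k*exp(-k^2/8)/4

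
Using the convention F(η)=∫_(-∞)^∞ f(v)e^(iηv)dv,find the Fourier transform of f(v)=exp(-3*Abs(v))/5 6/(5*(η^2+9))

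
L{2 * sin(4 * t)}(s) 8/(s^2 + 16)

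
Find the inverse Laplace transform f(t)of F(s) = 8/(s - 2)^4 4*t^3*exp(2*t)/3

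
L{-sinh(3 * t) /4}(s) -3/(4 * s^2 - 36) 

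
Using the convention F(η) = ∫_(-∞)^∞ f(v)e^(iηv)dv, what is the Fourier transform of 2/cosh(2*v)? pi/cosh(pi*η/4)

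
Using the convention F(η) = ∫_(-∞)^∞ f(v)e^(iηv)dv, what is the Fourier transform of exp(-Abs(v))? 2/(η^2 + 1)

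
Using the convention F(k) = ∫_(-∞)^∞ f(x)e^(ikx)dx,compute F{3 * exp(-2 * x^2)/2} 3 * sqrt(2) * sqrt(pi) * exp(-k^2/8)/4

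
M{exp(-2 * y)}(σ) gamma(σ)/2^σ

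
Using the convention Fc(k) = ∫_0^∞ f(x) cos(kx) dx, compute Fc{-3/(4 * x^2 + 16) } -3 * pi * exp(-2 * k) /16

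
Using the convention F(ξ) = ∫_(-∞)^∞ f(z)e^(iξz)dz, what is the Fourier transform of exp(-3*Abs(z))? 6/(ξ^2 + 9)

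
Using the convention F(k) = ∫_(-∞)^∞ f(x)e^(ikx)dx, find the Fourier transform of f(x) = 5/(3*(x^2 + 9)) 5*pi*exp(-3*Abs(k))/9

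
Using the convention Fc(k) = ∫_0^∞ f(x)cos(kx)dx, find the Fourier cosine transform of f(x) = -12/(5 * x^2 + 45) -2 * pi * exp(-3 * k)/5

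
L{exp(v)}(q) 1/(q - 1)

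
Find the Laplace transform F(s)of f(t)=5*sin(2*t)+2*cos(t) 2*s/(s^2+1)+10/(s^2+4)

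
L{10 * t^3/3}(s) 20/s^4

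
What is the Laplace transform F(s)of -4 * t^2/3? -8/(3 * s^3)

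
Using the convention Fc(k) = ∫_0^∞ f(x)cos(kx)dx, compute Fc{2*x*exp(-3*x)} 2*(9 - k^2)/(k^2 + 9)^2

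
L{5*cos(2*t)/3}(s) 5*s/(3*(s^2 + 4))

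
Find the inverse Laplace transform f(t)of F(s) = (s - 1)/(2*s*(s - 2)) exp(t)*cosh(t)/2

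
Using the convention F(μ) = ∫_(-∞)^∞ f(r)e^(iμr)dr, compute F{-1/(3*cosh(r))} -pi/(3*cosh(pi*μ/2))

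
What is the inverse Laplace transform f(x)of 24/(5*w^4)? 4*x^3/5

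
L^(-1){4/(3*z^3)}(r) 2*r^2/3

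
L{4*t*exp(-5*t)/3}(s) 4/(3*(s + 5)^2)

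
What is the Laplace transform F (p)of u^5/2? 60/p^6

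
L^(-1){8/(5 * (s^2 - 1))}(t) 8 * sinh(t)/5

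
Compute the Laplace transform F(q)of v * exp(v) (q - 1)^(-2)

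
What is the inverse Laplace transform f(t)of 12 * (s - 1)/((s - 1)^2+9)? 12 * exp(t) * cos(3 * t)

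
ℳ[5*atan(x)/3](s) -5*pi*sec(pi*s/2)/(6*s)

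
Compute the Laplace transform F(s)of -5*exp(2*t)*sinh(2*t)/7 -10/(7*s*(s - 4))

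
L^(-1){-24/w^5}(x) -x^4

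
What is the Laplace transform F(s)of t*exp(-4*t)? (s + 4)^(-2)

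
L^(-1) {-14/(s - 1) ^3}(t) -7*t^2*exp(t) 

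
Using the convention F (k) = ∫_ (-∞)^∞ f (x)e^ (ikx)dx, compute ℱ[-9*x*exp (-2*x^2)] -9*sqrt (2)*I*sqrt (pi)*k*exp (-k^2/8)/8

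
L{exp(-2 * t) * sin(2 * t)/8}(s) 1/(4 * ((s + 2)^2 + 4))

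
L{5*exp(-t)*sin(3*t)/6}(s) 5/(2*((s+1)^2+9))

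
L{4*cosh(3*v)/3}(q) 4*q/(3*(q^2 - 9))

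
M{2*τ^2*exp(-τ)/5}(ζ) 2*gamma(ζ + 2)/5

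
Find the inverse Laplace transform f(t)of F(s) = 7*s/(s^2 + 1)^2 7*t*sin(t)/2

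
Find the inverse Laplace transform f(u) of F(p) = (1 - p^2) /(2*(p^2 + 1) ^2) -u*cos(u) /2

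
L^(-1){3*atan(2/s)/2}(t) 3*sin(2*t)/(2*t)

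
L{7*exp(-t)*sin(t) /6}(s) 7/(6*((s + 1) ^2 + 1) ) 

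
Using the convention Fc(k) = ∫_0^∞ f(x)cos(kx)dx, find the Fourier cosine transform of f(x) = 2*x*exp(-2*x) 2*(4 - k^2)/(k^2 + 4)^2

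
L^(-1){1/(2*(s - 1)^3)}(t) t^2*exp(t)/4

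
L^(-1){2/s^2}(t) 2 * t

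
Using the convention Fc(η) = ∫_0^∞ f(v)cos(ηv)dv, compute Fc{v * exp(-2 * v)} (4 - η^2)/(η^2 + 4)^2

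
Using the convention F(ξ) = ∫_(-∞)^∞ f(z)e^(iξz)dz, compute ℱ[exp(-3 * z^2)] sqrt(3) * sqrt(pi) * exp(-ξ^2/12)/3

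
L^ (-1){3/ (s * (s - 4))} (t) 3 * exp (2 * t) * sinh (2 * t)/2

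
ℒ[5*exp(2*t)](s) 5/(s - 2)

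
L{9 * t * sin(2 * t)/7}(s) 36 * s/(7 * (s^2 + 4)^2)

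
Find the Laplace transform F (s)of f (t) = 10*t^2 20/s^3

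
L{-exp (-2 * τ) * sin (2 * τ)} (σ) -2/ ( (σ + 2)^2 + 4)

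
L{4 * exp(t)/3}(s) 4/(3 * (s - 1))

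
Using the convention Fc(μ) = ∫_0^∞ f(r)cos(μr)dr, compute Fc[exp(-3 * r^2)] sqrt(3) * sqrt(pi) * exp(-μ^2/12)/6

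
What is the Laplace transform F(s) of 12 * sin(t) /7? 12/(7 * (s^2+1) ) 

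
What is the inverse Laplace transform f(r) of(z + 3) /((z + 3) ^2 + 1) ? exp(-3 * r) * cos(r) 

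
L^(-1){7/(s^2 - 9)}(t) 7*sinh(3*t)/3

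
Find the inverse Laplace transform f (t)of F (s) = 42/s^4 7 * t^3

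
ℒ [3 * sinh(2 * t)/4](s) 3/(2 * (s^2 - 4))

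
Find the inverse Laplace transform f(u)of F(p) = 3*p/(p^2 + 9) 3*cos(3*u)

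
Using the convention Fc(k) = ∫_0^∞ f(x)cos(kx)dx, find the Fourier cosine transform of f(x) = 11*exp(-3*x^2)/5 11*sqrt(3)*sqrt(pi)*exp(-k^2/12)/30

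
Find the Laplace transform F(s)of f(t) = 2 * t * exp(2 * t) 2/(s - 2)^2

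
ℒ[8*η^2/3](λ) 16/(3*λ^3)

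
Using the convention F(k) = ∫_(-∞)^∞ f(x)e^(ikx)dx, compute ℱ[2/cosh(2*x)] pi/cosh(pi*k/4)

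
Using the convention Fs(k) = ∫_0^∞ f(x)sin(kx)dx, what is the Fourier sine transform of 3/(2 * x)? 3 * pi/4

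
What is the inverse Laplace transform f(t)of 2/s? 2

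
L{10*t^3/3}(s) 20/s^4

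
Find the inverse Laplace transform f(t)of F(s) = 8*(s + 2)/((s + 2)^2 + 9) 8*exp(-2*t)*cos(3*t)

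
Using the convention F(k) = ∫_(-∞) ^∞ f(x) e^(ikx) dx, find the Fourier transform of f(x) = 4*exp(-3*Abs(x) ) 24/(k^2 + 9) 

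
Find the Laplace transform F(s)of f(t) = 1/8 1/(8*s)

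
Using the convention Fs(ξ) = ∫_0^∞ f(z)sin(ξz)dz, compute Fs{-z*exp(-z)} -2*ξ/(ξ^2+1)^2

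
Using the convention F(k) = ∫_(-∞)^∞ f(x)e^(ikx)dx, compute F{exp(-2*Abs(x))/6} 2/(3*(k^2 + 4))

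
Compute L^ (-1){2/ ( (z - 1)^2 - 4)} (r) exp (r)*sinh (2*r)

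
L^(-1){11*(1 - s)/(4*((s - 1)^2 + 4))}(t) -11*exp(t)*cos(2*t)/4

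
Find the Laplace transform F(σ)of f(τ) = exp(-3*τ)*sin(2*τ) 2/((σ + 3)^2 + 4)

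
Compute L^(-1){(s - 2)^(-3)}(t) t^2*exp(2*t)/2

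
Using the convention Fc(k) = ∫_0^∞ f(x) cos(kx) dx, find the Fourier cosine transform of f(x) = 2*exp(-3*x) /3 2/(k^2 + 9) 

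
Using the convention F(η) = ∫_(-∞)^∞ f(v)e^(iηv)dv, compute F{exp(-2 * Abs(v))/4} 1/(η^2 + 4)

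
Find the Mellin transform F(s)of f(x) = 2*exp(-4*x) 2^(1 - 2*s)*gamma(s)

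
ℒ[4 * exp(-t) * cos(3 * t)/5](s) 4 * (s+1)/(5 * ((s+1)^2+9))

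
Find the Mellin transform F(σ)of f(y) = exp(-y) gamma(σ)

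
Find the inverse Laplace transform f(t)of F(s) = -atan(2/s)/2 -sin(2*t)/(2*t)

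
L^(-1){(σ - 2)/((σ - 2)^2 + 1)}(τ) exp(2*τ)*cos(τ)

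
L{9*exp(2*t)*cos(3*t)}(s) 9*(s - 2)/((s - 2)^2+9)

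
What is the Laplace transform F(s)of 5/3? 5/(3*s)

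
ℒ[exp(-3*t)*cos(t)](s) (s + 3)/((s + 3)^2 + 1)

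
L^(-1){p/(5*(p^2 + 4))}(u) cos(2*u)/5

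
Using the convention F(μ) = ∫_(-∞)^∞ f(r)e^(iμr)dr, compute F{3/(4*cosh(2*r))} 3*pi/(8*cosh(pi*μ/4))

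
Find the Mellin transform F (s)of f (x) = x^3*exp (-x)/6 gamma (s + 3)/6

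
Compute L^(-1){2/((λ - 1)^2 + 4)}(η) exp(η)*sin(2*η)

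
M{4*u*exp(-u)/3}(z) 4*gamma(z+1)/3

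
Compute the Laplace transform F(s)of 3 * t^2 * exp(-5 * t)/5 6/(5 * (s + 5)^3)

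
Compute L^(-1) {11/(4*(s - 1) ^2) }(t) 11*t*exp(t) /4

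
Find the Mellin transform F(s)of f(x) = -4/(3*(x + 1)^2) 4*pi*(s - 1)/(3*sin(pi*s))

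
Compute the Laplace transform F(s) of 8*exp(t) 8/(s - 1) 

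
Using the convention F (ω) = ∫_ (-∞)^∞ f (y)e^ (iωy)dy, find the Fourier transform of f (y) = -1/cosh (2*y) -pi/ (2*cosh (pi*ω/4))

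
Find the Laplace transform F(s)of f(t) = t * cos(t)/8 (s^2 - 1)/(8 * (s^2 + 1)^2)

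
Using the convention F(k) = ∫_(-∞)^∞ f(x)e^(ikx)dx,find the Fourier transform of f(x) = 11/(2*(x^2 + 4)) 11*pi*exp(-2*Abs(k))/4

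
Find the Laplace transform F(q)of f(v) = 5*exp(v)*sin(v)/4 5/(4*((q - 1)^2 + 1))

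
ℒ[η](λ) λ^(-2)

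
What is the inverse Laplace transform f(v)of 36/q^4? 6 * v^3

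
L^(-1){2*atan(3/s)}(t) 2*sin(3*t)/t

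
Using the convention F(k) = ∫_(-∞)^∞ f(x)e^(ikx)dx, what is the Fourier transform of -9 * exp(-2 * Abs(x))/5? -36/(5 * k^2 + 20)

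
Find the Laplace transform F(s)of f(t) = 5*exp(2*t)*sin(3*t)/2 15/(2*((s - 2)^2 + 9))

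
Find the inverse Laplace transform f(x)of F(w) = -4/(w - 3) -4 * exp(3 * x)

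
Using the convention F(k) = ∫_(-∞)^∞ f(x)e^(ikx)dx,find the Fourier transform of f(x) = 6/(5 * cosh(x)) 6 * pi/(5 * cosh(pi * k/2))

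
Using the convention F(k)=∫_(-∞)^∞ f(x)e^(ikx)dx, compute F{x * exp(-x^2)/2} I * sqrt(pi) * k * exp(-k^2/4)/4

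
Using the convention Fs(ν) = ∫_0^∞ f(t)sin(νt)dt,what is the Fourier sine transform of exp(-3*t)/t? atan(ν/3)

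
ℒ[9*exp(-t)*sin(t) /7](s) 9/(7*((s+1) ^2+1) ) 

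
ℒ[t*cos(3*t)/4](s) (s^2 - 9)/(4*(s^2 + 9)^2)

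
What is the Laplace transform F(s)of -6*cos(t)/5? -6*s/(5*s^2 + 5)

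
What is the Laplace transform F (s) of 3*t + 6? 6/s + 3/s^2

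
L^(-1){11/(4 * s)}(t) 11/4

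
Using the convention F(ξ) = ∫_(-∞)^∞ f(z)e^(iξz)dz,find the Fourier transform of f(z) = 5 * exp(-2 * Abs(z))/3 20/(3 * (ξ^2 + 4))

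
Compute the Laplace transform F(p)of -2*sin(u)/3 -2/(3*p^2 + 3)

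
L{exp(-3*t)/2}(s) 1/(2*(s + 3))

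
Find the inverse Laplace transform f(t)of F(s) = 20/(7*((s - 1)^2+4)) 10*exp(t)*sin(2*t)/7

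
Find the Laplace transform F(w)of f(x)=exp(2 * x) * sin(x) 1/((w - 2)^2 + 1)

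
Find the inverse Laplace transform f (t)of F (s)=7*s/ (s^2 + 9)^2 7*t*sin (3*t)/6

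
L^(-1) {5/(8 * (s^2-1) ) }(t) 5 * sinh(t) /8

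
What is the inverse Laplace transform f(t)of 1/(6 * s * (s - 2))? exp(t) * sinh(t)/6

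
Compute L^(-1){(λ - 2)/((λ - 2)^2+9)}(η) exp(2 * η) * cos(3 * η)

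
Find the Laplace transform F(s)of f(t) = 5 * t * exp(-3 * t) 5/(s+3)^2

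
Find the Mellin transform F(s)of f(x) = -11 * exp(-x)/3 -11 * gamma(s)/3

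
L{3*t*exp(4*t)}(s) 3/(s - 4)^2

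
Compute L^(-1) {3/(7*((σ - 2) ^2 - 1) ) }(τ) 3*exp(2*τ)*sinh(τ) /7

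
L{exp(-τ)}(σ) 1/(σ + 1)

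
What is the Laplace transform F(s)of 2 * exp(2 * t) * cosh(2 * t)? 2 * (s - 2)/(s * (s - 4))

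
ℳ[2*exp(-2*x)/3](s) 2^(1 - s)*gamma(s)/3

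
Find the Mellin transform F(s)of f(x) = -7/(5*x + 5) -7*pi*csc(pi*s)/5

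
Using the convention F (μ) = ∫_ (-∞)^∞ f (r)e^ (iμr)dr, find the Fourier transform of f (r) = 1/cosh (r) pi/cosh (pi * μ/2)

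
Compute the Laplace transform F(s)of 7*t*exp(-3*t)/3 7/(3*(s + 3)^2)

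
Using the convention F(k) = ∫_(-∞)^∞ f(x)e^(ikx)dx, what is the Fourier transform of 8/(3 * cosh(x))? 8 * pi/(3 * cosh(pi * k/2))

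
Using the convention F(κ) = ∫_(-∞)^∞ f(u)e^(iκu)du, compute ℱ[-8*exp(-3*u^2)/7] -8*sqrt(3)*sqrt(pi)*exp(-κ^2/12)/21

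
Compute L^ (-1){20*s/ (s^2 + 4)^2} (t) 5*t*sin (2*t)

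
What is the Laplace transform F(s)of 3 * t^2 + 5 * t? 6/s^3 + 5/s^2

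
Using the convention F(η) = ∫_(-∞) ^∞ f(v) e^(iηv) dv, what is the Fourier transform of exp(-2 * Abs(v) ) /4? 1/(η^2+4) 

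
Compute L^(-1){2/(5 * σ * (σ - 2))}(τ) 2 * exp(τ) * sinh(τ)/5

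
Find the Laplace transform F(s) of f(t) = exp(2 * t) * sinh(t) 1/((s - 2) ^2 - 1) 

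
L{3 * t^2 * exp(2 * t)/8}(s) 3/(4 * (s - 2)^3)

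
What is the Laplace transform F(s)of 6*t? 6/s^2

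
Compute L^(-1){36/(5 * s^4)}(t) 6 * t^3/5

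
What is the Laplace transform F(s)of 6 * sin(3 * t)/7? 18/(7 * (s^2 + 9))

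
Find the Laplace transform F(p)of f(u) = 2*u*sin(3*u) 12*p/(p^2 + 9)^2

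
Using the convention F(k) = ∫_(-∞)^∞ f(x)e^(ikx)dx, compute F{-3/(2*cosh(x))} -3*pi/(2*cosh(pi*k/2))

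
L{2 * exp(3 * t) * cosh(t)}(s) 2 * (s - 3)/((s - 3)^2-1)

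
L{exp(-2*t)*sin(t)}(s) 1/((s + 2)^2 + 1)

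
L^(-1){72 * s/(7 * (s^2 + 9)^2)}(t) 12 * t * sin(3 * t)/7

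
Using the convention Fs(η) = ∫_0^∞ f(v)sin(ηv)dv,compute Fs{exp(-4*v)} η/(η^2 + 16)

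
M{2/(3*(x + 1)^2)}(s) -2*pi*(s - 1)/(3*sin(pi*s))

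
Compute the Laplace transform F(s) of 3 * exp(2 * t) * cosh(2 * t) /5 3 * (s - 2) /(5 * s * (s - 4) ) 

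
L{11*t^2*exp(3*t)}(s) 22/(s - 3)^3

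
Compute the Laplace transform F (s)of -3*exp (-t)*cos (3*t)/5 3*(-s - 1)/ (5*( (s + 1)^2 + 9))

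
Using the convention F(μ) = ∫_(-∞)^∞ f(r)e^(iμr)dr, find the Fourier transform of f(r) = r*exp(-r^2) I*sqrt(pi)*μ*exp(-μ^2/4)/2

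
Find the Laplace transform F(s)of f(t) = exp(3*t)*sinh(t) 1/((s - 3)^2 - 1)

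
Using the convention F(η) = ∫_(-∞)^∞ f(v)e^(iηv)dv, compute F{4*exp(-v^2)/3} 4*sqrt(pi)*exp(-η^2/4)/3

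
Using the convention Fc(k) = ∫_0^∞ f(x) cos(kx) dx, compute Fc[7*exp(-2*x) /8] 7/(4*(k^2+4) ) 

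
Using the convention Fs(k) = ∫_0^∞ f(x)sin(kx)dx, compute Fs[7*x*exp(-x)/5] 14*k/(5*(k^2 + 1)^2)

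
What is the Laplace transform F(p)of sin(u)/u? atan(1/p)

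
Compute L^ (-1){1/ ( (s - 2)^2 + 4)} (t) exp (2*t)*sin (2*t)/2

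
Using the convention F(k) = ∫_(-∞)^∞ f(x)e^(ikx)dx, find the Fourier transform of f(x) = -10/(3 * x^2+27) -10 * pi * exp(-3 * Abs(k))/9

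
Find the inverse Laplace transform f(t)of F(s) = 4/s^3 2*t^2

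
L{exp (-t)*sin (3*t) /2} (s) 3/ (2*( (s + 1) ^2 + 9) ) 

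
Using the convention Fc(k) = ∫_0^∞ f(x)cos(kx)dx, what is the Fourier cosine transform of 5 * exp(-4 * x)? 20/(k^2 + 16)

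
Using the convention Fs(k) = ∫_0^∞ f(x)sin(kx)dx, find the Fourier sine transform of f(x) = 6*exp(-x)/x 6*atan(k)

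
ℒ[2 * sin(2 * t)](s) 4/(s^2+4)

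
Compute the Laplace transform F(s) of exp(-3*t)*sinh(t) 1/((s + 3) ^2-1) 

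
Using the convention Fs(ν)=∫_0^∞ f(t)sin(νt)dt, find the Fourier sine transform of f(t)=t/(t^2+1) pi*exp(-ν)/2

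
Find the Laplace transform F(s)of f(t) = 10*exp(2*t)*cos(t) 10*(s - 2)/((s - 2)^2+1)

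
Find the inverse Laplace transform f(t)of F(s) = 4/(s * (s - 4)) 2 * exp(2 * t) * sinh(2 * t)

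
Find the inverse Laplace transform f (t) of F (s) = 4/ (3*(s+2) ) 4*exp (-2*t) /3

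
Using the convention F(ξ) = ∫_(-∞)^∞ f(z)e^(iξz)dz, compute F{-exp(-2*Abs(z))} -4/(ξ^2 + 4)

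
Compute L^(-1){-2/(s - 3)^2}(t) -2*t*exp(3*t)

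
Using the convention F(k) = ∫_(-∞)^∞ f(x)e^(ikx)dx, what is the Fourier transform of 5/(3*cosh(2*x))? 5*pi/(6*cosh(pi*k/4))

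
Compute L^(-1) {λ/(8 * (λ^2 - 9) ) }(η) cosh(3 * η) /8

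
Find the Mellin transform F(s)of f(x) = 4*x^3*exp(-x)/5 4*gamma(s + 3)/5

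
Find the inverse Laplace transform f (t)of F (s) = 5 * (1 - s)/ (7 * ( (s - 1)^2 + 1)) -5 * exp (t) * cos (t)/7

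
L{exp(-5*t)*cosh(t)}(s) (s + 5)/((s + 5)^2 - 1)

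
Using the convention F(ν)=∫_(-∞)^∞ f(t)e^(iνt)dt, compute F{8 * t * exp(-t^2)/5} 4 * I * sqrt(pi) * ν * exp(-ν^2/4)/5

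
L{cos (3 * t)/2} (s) s/ (2 * (s^2+9))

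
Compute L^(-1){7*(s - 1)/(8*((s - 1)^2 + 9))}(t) 7*exp(t)*cos(3*t)/8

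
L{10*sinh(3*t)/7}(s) 30/(7*(s^2-9))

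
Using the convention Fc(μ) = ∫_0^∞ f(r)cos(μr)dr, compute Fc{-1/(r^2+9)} -pi * exp(-3 * μ)/6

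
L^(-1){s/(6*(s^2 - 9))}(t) cosh(3*t)/6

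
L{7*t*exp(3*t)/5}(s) 7/(5*(s - 3)^2)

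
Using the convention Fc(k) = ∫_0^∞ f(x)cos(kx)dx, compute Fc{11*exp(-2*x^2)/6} 11*sqrt(2)*sqrt(pi)*exp(-k^2/8)/24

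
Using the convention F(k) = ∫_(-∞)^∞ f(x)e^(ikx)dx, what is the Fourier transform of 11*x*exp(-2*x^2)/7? 11*sqrt(2)*I*sqrt(pi)*k*exp(-k^2/8)/56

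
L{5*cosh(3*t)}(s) 5*s/(s^2 - 9)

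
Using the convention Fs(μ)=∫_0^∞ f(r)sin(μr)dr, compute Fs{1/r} pi/2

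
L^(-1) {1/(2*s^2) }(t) t/2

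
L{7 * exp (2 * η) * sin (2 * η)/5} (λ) 14/ (5 * ( (λ - 2)^2 + 4))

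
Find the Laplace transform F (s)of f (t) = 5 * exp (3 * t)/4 5/ (4 * (s - 3))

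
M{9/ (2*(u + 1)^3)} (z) 9*pi*(z - 2)*(z - 1)/ (4*sin (pi*z))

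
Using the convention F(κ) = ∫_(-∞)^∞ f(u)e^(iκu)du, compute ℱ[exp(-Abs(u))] 2/(κ^2 + 1)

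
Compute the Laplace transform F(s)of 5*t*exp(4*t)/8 5/(8*(s - 4)^2)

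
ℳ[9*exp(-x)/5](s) 9*gamma(s)/5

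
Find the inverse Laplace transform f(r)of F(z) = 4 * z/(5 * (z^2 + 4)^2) r * sin(2 * r)/5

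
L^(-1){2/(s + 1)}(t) 2 * exp(-t)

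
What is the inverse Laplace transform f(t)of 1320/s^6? 11 * t^5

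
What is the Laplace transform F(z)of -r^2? -2/z^3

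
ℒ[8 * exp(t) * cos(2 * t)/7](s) 8 * (s - 1)/(7 * ((s - 1)^2 + 4))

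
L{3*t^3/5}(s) 18/(5*s^4)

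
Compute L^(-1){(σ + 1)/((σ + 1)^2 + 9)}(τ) exp(-τ)*cos(3*τ)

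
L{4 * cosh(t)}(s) 4 * s/(s^2 - 1)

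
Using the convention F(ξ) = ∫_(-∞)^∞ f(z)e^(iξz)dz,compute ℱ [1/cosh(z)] pi/cosh(pi * ξ/2)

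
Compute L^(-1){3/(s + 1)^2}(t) 3 * t * exp(-t)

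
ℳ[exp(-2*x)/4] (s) gamma(s)/(4*2^s)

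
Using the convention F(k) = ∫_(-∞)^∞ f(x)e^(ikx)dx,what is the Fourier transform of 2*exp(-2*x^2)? sqrt(2)*sqrt(pi)*exp(-k^2/8)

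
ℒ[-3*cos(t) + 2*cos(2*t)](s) 2*s/(s^2 + 4) - 3*s/(s^2 + 1)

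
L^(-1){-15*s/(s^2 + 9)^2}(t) -5*t*sin(3*t)/2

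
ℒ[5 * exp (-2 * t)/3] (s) 5/ (3 * (s + 2))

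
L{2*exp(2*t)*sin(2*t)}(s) 4/((s - 2)^2 + 4)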